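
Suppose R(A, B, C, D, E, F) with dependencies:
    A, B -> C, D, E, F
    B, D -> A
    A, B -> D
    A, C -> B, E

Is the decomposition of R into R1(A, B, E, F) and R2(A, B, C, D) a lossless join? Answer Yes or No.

The shared attributes are {A, B} and {A, B}⁺ = {A, B, C, D, E, F}.
Since R1 ⊆ {A, B, C, D, E, F}, the intersection is a superkey of R1; the decomposition is lossless.

Yes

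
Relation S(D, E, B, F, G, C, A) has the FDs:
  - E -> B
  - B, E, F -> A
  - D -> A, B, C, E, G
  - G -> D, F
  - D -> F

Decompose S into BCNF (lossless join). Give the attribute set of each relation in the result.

Candidate keys of the original relation: {D}, {G}.
Within {A, B, C, D, E, F, G}: {E}⁺ ∩ {A, B, C, D, E, F, G} = {B, E}, not the whole set, so E -> B violates BCNF; decompose into {B, E} and {A, C, D, E, F, G}.
{B, E}: every determinant is a superkey — BCNF.
Within {A, C, D, E, F, G}: {E, F}⁺ ∩ {A, C, D, E, F, G} = {A, E, F}, not the whole set, so E, F -> A violates BCNF; decompose into {A, E, F} and {C, D, E, F, G}.
{A, E, F}: every determinant is a superkey — BCNF.
{C, D, E, F, G}: every determinant is a superkey — BCNF.

{A, E, F}; {B, E}; {C, D, E, F, G}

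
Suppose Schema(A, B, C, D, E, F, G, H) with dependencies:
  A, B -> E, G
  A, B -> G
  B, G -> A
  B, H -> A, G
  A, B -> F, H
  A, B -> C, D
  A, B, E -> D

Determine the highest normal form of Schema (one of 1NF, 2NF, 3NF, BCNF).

Candidate keys: {A, B}, {B, G}, {B, H}. Prime attributes: {A, B, G, H}.
Each dependency's left side is a superkey — BCNF holds.

BCNF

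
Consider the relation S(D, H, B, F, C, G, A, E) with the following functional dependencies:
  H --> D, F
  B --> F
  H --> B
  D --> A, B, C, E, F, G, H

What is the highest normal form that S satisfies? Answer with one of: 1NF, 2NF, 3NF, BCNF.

2NF

Candidate keys: {D}, {H}. Prime attributes: {D, H}.
B --> F breaks BCNF: {B}⁺ = {B, F}, so {B} is not a superkey.
Because {F} is non-prime and the left side of B --> F is not a superkey, the relation is not in 3NF.
With only single-attribute keys there can be no partial dependency, so 2NF holds.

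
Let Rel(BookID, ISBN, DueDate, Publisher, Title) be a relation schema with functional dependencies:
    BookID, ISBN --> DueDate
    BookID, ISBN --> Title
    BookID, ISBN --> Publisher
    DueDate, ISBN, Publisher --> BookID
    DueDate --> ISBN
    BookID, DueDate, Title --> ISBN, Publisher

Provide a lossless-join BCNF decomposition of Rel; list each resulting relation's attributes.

{BookID, DueDate, Publisher, Title}; {DueDate, ISBN}

Candidate keys of the original relation: {BookID, DueDate}, {BookID, ISBN}, {DueDate, Publisher}.
In {BookID, DueDate, ISBN, Publisher, Title}, {DueDate} is not a superkey ({DueDate}⁺ restricted to this set is {DueDate, ISBN}), so split on DueDate --> ISBN into {DueDate, ISBN} and {BookID, DueDate, Publisher, Title}.
{DueDate, ISBN}: every determinant is a superkey — BCNF.
{BookID, DueDate, Publisher, Title}: every determinant is a superkey — BCNF.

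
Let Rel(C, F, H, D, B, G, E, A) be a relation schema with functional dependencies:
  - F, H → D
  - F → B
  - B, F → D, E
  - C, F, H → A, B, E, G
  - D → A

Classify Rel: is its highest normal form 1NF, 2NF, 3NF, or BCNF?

Candidate key: {C, F, H}. Prime attributes: {C, F, H}.
For F, H → D we have {F, H}⁺ = {A, B, D, E, F, H}; {F, H} is not a superkey, so BCNF fails.
F, H → D has non-prime {D} on the right and a non-superkey on the left, so 3NF fails.
Since {F} ⊂ {C, F, H} and {F}⁺ ⊇ {A, B, D, E} with {A, B, D, E} non-prime, there is a partial dependency; 2NF fails.

1NF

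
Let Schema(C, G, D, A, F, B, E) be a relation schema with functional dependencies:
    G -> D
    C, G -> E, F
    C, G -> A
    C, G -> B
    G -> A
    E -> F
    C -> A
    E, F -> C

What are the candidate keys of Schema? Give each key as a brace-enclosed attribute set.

{C, G}, {E, G}

No FD produces {G}, so it must be in every candidate key.
Closure of {C, G} is {A, B, C, D, E, F, G}, the whole schema; {C, G} is a candidate key.
Closure of {E, G} is {A, B, C, D, E, F, G}, the whole schema; {E, G} is a candidate key.
These are minimal and exhaustive — every other superkey contains one of them.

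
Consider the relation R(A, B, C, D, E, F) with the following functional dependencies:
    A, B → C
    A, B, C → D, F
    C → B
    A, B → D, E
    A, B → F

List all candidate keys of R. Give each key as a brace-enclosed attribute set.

No FD produces {A}, so it must be in every candidate key.
{A, B} is a candidate key since {A, B}⁺ = {A, B, C, D, E, F} covers every attribute.
{A, C} is a candidate key since {A, C}⁺ = {A, B, C, D, E, F} covers every attribute.
Any other superkey properly contains one of these, so there are no further candidate keys.

{A, B}, {A, C}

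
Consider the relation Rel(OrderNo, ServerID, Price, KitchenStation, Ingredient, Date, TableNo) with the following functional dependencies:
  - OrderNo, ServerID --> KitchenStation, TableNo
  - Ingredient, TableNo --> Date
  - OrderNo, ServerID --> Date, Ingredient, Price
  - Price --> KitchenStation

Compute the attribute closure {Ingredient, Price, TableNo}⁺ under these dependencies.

{Date, Ingredient, KitchenStation, Price, TableNo}

Start with {Ingredient, Price, TableNo}.
Ingredient, TableNo --> Date applies; add {Date} → now {Date, Ingredient, Price, TableNo}.
Price --> KitchenStation applies; add {KitchenStation} → now {Date, Ingredient, KitchenStation, Price, TableNo}.
No further FD applies.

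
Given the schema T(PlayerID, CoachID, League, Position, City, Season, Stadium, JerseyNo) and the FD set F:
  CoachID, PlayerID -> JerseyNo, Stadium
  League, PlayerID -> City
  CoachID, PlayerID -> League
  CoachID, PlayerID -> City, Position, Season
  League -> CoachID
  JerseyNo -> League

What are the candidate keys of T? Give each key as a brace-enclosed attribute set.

{CoachID, PlayerID}, {JerseyNo, PlayerID}, {League, PlayerID}

{PlayerID} never appears on the right of any FD, so every key must include it.
{CoachID, PlayerID}⁺ = {City, CoachID, JerseyNo, League, PlayerID, Position, Season, Stadium}, which is every attribute, so {CoachID, PlayerID} is a candidate key.
{JerseyNo, PlayerID}⁺ = {City, CoachID, JerseyNo, League, PlayerID, Position, Season, Stadium}, which is every attribute, so {JerseyNo, PlayerID} is a candidate key.
{League, PlayerID}⁺ = {City, CoachID, JerseyNo, League, PlayerID, Position, Season, Stadium}, which is every attribute, so {League, PlayerID} is a candidate key.
No proper subset of any of these is a key, and no other minimal superkey exists.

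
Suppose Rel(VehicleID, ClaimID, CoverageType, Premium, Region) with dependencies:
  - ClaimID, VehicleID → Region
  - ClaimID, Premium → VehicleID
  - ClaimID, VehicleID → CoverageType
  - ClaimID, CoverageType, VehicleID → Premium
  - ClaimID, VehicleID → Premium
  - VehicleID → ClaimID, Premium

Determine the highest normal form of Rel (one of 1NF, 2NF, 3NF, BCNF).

BCNF

Candidate keys: {ClaimID, Premium}, {VehicleID}. Prime attributes: {ClaimID, Premium, VehicleID}.
Every FD has a superkey on the left, so the relation is in BCNF.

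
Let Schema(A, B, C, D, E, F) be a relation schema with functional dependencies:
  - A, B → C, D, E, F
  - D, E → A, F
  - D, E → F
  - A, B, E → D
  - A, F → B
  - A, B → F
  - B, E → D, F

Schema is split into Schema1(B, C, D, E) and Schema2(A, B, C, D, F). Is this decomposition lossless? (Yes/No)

No

Common attributes: {B, C, D}; their closure is {B, C, D}.
Neither Schema1 nor Schema2 is contained in that closure, so the decomposition is lossy.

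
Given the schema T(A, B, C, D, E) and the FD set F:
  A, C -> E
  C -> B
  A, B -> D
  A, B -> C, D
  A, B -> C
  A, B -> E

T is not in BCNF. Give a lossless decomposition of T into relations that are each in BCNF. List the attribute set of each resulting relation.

Candidate keys of the original relation: {A, B}, {A, C}.
{A, B, C, D, E}: {C} determines {B, C} here but is not a superkey — split on C -> B, giving {B, C} and {A, C, D, E}.
{B, C} is in BCNF.
{A, C, D, E} is in BCNF.

{A, C, D, E}; {B, C}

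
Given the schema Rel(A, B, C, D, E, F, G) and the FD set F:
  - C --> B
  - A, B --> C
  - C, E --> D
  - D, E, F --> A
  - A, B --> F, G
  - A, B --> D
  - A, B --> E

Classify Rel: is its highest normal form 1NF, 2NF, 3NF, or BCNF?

3NF

Candidate keys: {A, B}, {A, C}, {B, D, E, F}, {C, E, F}. Prime attributes: {A, B, C, D, E, F}.
C --> B breaks BCNF: {C}⁺ = {B, C}, so {C} is not a superkey.
Since {B} ⊆ prime attributes and every other non-superkey FD also has a prime right side, the schema is in 3NF.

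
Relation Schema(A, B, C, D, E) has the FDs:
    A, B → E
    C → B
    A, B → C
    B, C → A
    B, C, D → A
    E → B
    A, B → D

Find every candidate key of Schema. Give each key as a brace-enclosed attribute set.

{C}⁺ = {A, B, C, D, E}, which is every attribute, so {C} is a candidate key.
{A, B}⁺ = {A, B, C, D, E}, which is every attribute, so {A, B} is a candidate key.
{A, E}⁺ = {A, B, C, D, E}, which is every attribute, so {A, E} is a candidate key.
These are minimal and exhaustive — every other superkey contains one of them.

{A, B}, {A, E}, {C}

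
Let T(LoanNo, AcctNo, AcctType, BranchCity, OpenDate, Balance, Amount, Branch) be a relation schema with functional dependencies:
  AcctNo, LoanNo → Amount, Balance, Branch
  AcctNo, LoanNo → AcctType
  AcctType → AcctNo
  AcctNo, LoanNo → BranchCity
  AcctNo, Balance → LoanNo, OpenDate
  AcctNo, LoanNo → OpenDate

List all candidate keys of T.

{AcctNo, Balance}, {AcctNo, LoanNo}, {AcctType, Balance}, {AcctType, LoanNo}

{AcctNo, Balance}⁺ = {AcctNo, AcctType, Amount, Balance, Branch, BranchCity, LoanNo, OpenDate} — all of the relation — so {AcctNo, Balance} is a candidate key.
{AcctNo, LoanNo}⁺ = {AcctNo, AcctType, Amount, Balance, Branch, BranchCity, LoanNo, OpenDate} — all of the relation — so {AcctNo, LoanNo} is a candidate key.
{AcctType, Balance}⁺ = {AcctNo, AcctType, Amount, Balance, Branch, BranchCity, LoanNo, OpenDate} — all of the relation — so {AcctType, Balance} is a candidate key.
{AcctType, LoanNo}⁺ = {AcctNo, AcctType, Amount, Balance, Branch, BranchCity, LoanNo, OpenDate} — all of the relation — so {AcctType, LoanNo} is a candidate key.
No proper subset of any of these is a key, and no other minimal superkey exists.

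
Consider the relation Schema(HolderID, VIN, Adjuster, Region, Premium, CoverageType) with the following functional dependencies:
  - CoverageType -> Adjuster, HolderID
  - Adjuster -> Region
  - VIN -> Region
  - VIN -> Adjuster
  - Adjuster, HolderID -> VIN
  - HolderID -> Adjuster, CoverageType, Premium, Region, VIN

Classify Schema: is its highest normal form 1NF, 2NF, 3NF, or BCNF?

2NF

Candidate keys: {CoverageType}, {HolderID}. Prime attributes: {CoverageType, HolderID}.
For Adjuster -> Region we have {Adjuster}⁺ = {Adjuster, Region}; {Adjuster} is not a superkey, so BCNF fails.
Adjuster -> Region has non-prime {Region} on the right and a non-superkey on the left, so 3NF fails.
Every candidate key is a single attribute, so no partial dependency is possible; 2NF holds.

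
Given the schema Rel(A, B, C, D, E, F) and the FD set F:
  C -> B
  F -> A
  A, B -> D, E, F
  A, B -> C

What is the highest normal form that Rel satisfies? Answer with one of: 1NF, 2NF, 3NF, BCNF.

Candidate keys: {A, B}, {A, C}, {B, F}, {C, F}. Prime attributes: {A, B, C, F}.
For C -> B we have {C}⁺ = {B, C}; {C} is not a superkey, so BCNF fails.
Its right-hand attributes {B} are all prime, as are those of every other non-superkey FD — the relation is in 3NF.

3NF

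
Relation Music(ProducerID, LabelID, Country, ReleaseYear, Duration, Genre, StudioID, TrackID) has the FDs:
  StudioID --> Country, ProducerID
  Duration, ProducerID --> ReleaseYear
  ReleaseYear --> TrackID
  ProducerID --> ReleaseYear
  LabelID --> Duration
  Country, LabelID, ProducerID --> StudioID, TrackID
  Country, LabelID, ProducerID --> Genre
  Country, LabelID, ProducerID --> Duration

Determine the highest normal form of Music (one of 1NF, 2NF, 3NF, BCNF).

1NF

Candidate keys: {Country, LabelID, ProducerID}, {LabelID, StudioID}. Prime attributes: {Country, LabelID, ProducerID, StudioID}.
StudioID --> Country, ProducerID breaks BCNF: {StudioID}⁺ = {Country, ProducerID, ReleaseYear, StudioID, TrackID}, so {StudioID} is not a superkey.
Duration, ProducerID --> ReleaseYear has non-prime {ReleaseYear} on the right and a non-superkey on the left, so 3NF fails.
Since {LabelID} ⊂ {LabelID, StudioID} and {LabelID}⁺ ⊇ {Duration} with {Duration} non-prime, there is a partial dependency; 2NF fails.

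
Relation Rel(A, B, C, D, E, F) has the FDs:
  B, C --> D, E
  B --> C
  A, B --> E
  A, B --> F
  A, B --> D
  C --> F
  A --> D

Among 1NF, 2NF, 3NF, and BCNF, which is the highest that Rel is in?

Candidate key: {A, B}. Prime attributes: {A, B}.
B, C --> D, E breaks BCNF: {B, C}⁺ = {B, C, D, E, F}, so {B, C} is not a superkey.
Because {D, E} are non-prime and the left side of B, C --> D, E is not a superkey, the relation is not in 3NF.
The proper key subset {A} of {A, B} determines non-prime {D}, so the relation is not even in 2NF.

1NF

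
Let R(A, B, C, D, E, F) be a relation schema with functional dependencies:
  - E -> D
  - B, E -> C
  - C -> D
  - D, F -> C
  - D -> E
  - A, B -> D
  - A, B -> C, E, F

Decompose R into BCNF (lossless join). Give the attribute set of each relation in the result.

Candidate key of the original relation: {A, B}.
In {A, B, C, D, E, F}, {E} is not a superkey ({E}⁺ restricted to this set is {D, E}), so split on E -> D into {D, E} and {A, B, C, E, F}.
{D, E} is in BCNF.
In {A, B, C, E, F}, {B, E} is not a superkey ({B, E}⁺ restricted to this set is {B, C, E}), so split on B, E -> C into {B, C, E} and {A, B, E, F}.
In {B, C, E}, {C} is not a superkey ({C}⁺ restricted to this set is {C, E}), so split on C -> E into {C, E} and {B, C}.
{C, E} is in BCNF.
{B, C} is in BCNF.
{A, B, E, F} is in BCNF.

{A, B, E, F}; {B, C}; {C, E}; {D, E}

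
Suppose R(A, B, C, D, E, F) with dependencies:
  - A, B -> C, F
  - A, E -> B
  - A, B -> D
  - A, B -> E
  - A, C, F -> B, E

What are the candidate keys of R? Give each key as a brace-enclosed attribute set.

Attributes never on any right-hand side: {A} — every candidate key must contain it.
{A, B}⁺ = {A, B, C, D, E, F} — all of the relation — so {A, B} is a candidate key.
{A, E}⁺ = {A, B, C, D, E, F} — all of the relation — so {A, E} is a candidate key.
{A, C, F}⁺ = {A, B, C, D, E, F} — all of the relation — so {A, C, F} is a candidate key.
These are minimal and exhaustive — every other superkey contains one of them.

{A, B}, {A, C, F}, {A, E}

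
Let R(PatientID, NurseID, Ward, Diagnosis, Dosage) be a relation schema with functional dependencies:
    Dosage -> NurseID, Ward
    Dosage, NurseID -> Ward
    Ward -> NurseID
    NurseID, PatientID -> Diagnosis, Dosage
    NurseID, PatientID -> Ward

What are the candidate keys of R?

Attributes never on any right-hand side: {PatientID} — every candidate key must contain it.
{Dosage, PatientID} is a candidate key since {Dosage, PatientID}⁺ = {Diagnosis, Dosage, NurseID, PatientID, Ward} covers every attribute.
{NurseID, PatientID} is a candidate key since {NurseID, PatientID}⁺ = {Diagnosis, Dosage, NurseID, PatientID, Ward} covers every attribute.
{PatientID, Ward} is a candidate key since {PatientID, Ward}⁺ = {Diagnosis, Dosage, NurseID, PatientID, Ward} covers every attribute.
No proper subset of any of these is a key, and no other minimal superkey exists.

{Dosage, PatientID}, {NurseID, PatientID}, {PatientID, Ward}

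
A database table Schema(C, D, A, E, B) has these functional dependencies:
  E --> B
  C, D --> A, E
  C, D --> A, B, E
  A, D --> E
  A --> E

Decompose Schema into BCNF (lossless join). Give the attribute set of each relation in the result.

Candidate key of the original relation: {C, D}.
{A, B, C, D, E}: {E} determines {B, E} here but is not a superkey — split on E --> B, giving {B, E} and {A, C, D, E}.
{B, E} is in BCNF.
{A, C, D, E}: {A, D} determines {A, D, E} here but is not a superkey — split on A, D --> E, giving {A, D, E} and {A, C, D}.
{A, D, E}: {A} determines {A, E} here but is not a superkey — split on A --> E, giving {A, E} and {A, D}.
{A, E} is in BCNF.
{A, D} is in BCNF.
{A, C, D} is in BCNF.

{A, C, D}; {A, E}; {B, E}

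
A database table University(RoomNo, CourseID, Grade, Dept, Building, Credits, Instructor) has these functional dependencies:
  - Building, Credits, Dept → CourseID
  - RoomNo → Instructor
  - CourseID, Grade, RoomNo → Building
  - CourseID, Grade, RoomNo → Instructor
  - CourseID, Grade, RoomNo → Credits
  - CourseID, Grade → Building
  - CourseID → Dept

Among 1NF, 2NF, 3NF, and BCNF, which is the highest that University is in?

Candidate keys: {Building, Credits, Dept, Grade, RoomNo}, {CourseID, Grade, RoomNo}. Prime attributes: {Building, CourseID, Credits, Dept, Grade, RoomNo}.
Building, Credits, Dept → CourseID breaks BCNF: {Building, Credits, Dept}⁺ = {Building, CourseID, Credits, Dept}, so {Building, Credits, Dept} is not a superkey.
RoomNo → Instructor has non-prime {Instructor} on the right and a non-superkey on the left, so 3NF fails.
The proper key subset {RoomNo} of {CourseID, Grade, RoomNo} determines non-prime {Instructor}, so the relation is not even in 2NF.

1NF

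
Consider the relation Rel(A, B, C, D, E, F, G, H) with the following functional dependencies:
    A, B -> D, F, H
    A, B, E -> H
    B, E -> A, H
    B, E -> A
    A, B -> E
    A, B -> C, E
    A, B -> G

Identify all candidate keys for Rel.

{B} never appears on the right of any FD, so every key must include it.
{A, B}⁺ = {A, B, C, D, E, F, G, H}, which is every attribute, so {A, B} is a candidate key.
{B, E}⁺ = {A, B, C, D, E, F, G, H}, which is every attribute, so {B, E} is a candidate key.
No proper subset of any of these is a key, and no other minimal superkey exists.

{A, B}, {B, E}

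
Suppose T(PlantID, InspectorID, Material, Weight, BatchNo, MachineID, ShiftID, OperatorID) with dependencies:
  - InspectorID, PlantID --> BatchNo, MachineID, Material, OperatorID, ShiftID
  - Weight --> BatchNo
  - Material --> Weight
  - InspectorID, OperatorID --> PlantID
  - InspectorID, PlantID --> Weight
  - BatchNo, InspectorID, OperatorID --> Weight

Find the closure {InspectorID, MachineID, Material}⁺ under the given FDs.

{BatchNo, InspectorID, MachineID, Material, Weight}

Start with {InspectorID, MachineID, Material}.
Material --> Weight applies; add {Weight} → now {InspectorID, MachineID, Material, Weight}.
Weight --> BatchNo applies; add {BatchNo} → now {BatchNo, InspectorID, MachineID, Material, Weight}.
No further FD applies.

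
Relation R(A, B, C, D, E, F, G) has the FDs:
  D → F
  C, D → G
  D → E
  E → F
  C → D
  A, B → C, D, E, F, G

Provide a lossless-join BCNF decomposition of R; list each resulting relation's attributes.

Candidate key of the original relation: {A, B}.
Within {A, B, C, D, E, F, G}: {D}⁺ ∩ {A, B, C, D, E, F, G} = {D, E, F}, not the whole set, so D → E, F violates BCNF; decompose into {D, E, F} and {A, B, C, D, G}.
Within {D, E, F}: {E}⁺ ∩ {D, E, F} = {E, F}, not the whole set, so E → F violates BCNF; decompose into {E, F} and {D, E}.
{E, F} has no BCNF violation.
{D, E} has no BCNF violation.
Within {A, B, C, D, G}: {C, D}⁺ ∩ {A, B, C, D, G} = {C, D, G}, not the whole set, so C, D → G violates BCNF; decompose into {C, D, G} and {A, B, C, D}.
{C, D, G} has no BCNF violation.
Within {A, B, C, D}: {C}⁺ ∩ {A, B, C, D} = {C, D}, not the whole set, so C → D violates BCNF; decompose into {C, D} and {A, B, C}.
{C, D} has no BCNF violation.
{A, B, C} has no BCNF violation.

{A, B, C}; {C, D, G}; {D, E}; {E, F}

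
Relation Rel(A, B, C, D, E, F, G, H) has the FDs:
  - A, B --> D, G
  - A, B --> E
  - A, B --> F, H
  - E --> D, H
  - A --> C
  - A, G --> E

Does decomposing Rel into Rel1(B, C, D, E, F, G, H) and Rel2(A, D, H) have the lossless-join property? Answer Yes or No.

No

Common attributes: {D, H}; their closure is {D, H}.
The closure covers neither Rel1 nor Rel2 entirely; the join is not lossless.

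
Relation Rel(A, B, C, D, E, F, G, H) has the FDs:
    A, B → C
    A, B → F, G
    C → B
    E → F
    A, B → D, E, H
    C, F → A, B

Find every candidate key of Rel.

{A, B} is a candidate key since {A, B}⁺ = {A, B, C, D, E, F, G, H} covers every attribute.
{A, C} is a candidate key since {A, C}⁺ = {A, B, C, D, E, F, G, H} covers every attribute.
{C, E} is a candidate key since {C, E}⁺ = {A, B, C, D, E, F, G, H} covers every attribute.
{C, F} is a candidate key since {C, F}⁺ = {A, B, C, D, E, F, G, H} covers every attribute.
No proper subset of any of these is a key, and no other minimal superkey exists.

{A, B}, {A, C}, {C, E}, {C, F}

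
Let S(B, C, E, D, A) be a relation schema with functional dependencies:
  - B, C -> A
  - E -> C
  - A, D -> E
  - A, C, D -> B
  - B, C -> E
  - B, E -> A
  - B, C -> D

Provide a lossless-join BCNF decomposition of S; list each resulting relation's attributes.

Candidate keys of the original relation: {A, D}, {B, C}, {B, E}.
Within {A, B, C, D, E}: {E}⁺ ∩ {A, B, C, D, E} = {C, E}, not the whole set, so E -> C violates BCNF; decompose into {C, E} and {A, B, D, E}.
{C, E}: every determinant is a superkey — BCNF.
{A, B, D, E}: every determinant is a superkey — BCNF.

{A, B, D, E}; {C, E}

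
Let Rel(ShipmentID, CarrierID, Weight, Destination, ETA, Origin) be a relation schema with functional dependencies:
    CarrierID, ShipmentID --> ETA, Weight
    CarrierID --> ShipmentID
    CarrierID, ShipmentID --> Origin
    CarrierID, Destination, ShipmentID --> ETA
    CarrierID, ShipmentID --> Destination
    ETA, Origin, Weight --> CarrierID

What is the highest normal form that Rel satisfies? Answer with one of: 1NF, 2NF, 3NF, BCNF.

BCNF

Candidate keys: {CarrierID}, {ETA, Origin, Weight}. Prime attributes: {CarrierID, ETA, Origin, Weight}.
Each dependency's left side is a superkey — BCNF holds.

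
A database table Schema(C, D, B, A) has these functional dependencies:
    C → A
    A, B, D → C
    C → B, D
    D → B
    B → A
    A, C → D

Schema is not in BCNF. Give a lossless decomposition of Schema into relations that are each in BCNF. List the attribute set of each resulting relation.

Candidate keys of the original relation: {C}, {D}.
In {A, B, C, D}, {B} is not a superkey ({B}⁺ restricted to this set is {A, B}), so split on B → A into {A, B} and {B, C, D}.
{A, B} is in BCNF.
{B, C, D} is in BCNF.

{A, B}; {B, C, D}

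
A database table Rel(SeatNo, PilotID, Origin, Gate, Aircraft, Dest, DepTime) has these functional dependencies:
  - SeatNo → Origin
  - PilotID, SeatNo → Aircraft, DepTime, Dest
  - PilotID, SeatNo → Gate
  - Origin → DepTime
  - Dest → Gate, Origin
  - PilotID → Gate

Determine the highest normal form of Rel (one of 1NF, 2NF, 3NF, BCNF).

Candidate key: {PilotID, SeatNo}. Prime attributes: {PilotID, SeatNo}.
SeatNo → Origin: {SeatNo}⁺ = {DepTime, Origin, SeatNo}, which is not all of the attributes, so the left side is not a superkey — BCNF is violated.
SeatNo → Origin determines the non-prime attribute {Origin} from a non-superkey — 3NF is violated.
{PilotID} is a proper subset of the key {PilotID, SeatNo}, and {PilotID}⁺ contains the non-prime attribute {Gate} — a partial dependency, so 2NF is violated.

1NF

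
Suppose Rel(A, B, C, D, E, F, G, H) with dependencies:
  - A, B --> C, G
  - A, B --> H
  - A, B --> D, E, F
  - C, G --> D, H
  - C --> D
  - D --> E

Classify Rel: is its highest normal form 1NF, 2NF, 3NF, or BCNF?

Candidate key: {A, B}. Prime attributes: {A, B}.
C, G --> D, H breaks BCNF: {C, G}⁺ = {C, D, E, G, H}, so {C, G} is not a superkey.
Because {D, H} are non-prime and the left side of C, G --> D, H is not a superkey, the relation is not in 3NF.
No non-prime attribute depends on a proper subset of any candidate key, so 2NF holds.

2NF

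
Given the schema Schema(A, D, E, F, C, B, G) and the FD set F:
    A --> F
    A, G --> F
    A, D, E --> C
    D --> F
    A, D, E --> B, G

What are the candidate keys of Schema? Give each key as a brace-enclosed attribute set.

No FD produces {A, D, E}, so they must be in every candidate key.
{A, D, E} is a candidate key since {A, D, E}⁺ = {A, B, C, D, E, F, G} covers every attribute.
No other minimal set has full closure, so this is the only candidate key.

{A, D, E}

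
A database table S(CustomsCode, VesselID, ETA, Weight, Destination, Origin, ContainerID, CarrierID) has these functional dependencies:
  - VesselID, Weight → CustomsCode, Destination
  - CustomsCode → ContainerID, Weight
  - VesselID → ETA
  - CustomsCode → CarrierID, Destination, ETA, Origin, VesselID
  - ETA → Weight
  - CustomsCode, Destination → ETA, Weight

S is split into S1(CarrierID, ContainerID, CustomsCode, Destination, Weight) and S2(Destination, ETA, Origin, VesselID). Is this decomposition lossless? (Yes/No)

No

Common attributes: {Destination}; their closure is {Destination}.
S1 ⊄ {Destination} and S2 ⊄ {Destination}, so the split is lossy.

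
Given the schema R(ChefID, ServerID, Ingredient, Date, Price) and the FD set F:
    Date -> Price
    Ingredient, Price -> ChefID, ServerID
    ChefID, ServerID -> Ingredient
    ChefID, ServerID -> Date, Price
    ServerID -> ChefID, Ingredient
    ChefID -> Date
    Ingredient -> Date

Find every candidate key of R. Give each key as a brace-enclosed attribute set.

{Ingredient} is a candidate key since {Ingredient}⁺ = {ChefID, Date, Ingredient, Price, ServerID} covers every attribute.
{ServerID} is a candidate key since {ServerID}⁺ = {ChefID, Date, Ingredient, Price, ServerID} covers every attribute.
Any other superkey properly contains one of these, so there are no further candidate keys.

{Ingredient}, {ServerID}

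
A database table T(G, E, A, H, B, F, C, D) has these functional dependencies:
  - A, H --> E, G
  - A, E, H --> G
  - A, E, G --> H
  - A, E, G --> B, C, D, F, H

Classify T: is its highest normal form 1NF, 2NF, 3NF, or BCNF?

Candidate keys: {A, E, G}, {A, H}. Prime attributes: {A, E, G, H}.
Each dependency's left side is a superkey — BCNF holds.

BCNF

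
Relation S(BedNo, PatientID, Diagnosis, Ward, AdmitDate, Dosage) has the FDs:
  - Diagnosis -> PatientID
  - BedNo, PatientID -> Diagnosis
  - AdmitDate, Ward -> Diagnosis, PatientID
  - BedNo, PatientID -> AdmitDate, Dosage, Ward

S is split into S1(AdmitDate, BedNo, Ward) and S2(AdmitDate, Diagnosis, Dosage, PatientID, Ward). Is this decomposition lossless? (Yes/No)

No

The shared attributes are {AdmitDate, Ward} and {AdmitDate, Ward}⁺ = {AdmitDate, Diagnosis, PatientID, Ward}.
Neither S1 nor S2 is contained in that closure, so the decomposition is lossy.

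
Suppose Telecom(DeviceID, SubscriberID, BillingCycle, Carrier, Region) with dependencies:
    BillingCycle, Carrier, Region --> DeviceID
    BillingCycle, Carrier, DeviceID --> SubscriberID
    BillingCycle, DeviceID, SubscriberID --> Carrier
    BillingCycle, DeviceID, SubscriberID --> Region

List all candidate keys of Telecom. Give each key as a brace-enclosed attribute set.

Attributes never on any right-hand side: {BillingCycle} — every candidate key must contain it.
{BillingCycle, Carrier, DeviceID}⁺ = {BillingCycle, Carrier, DeviceID, Region, SubscriberID} — all of the relation — so {BillingCycle, Carrier, DeviceID} is a candidate key.
{BillingCycle, Carrier, Region}⁺ = {BillingCycle, Carrier, DeviceID, Region, SubscriberID} — all of the relation — so {BillingCycle, Carrier, Region} is a candidate key.
{BillingCycle, DeviceID, SubscriberID}⁺ = {BillingCycle, Carrier, DeviceID, Region, SubscriberID} — all of the relation — so {BillingCycle, DeviceID, SubscriberID} is a candidate key.
Any other superkey properly contains one of these, so there are no further candidate keys.

{BillingCycle, Carrier, DeviceID}, {BillingCycle, Carrier, Region}, {BillingCycle, DeviceID, SubscriberID}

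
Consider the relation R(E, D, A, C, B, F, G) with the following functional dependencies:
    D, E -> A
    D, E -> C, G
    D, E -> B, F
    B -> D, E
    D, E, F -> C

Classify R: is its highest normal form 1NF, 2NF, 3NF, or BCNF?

BCNF

Candidate keys: {B}, {D, E}. Prime attributes: {B, D, E}.
Every FD has a superkey on the left, so the relation is in BCNF.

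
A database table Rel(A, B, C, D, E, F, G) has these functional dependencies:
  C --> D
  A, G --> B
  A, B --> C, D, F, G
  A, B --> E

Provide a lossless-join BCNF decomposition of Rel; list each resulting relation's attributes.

Candidate keys of the original relation: {A, B}, {A, G}.
In {A, B, C, D, E, F, G}, {C} is not a superkey ({C}⁺ restricted to this set is {C, D}), so split on C --> D into {C, D} and {A, B, C, E, F, G}.
{C, D} has no BCNF violation.
{A, B, C, E, F, G} has no BCNF violation.

{A, B, C, E, F, G}; {C, D}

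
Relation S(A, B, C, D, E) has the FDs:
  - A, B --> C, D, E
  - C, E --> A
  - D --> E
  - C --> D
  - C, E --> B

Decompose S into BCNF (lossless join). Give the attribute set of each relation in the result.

Candidate keys of the original relation: {A, B}, {C}.
{A, B, C, D, E}: {D} determines {D, E} here but is not a superkey — split on D --> E, giving {D, E} and {A, B, C, D}.
{D, E} is in BCNF.
{A, B, C, D} is in BCNF.

{A, B, C, D}; {D, E}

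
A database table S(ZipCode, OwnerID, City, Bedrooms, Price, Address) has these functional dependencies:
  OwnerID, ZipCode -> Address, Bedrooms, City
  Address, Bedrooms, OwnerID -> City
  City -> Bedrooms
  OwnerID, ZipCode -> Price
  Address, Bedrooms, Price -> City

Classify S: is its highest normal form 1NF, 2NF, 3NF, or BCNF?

2NF

Candidate key: {OwnerID, ZipCode}. Prime attributes: {OwnerID, ZipCode}.
Address, Bedrooms, OwnerID -> City breaks BCNF: {Address, Bedrooms, OwnerID}⁺ = {Address, Bedrooms, City, OwnerID}, so {Address, Bedrooms, OwnerID} is not a superkey.
Because {City} is non-prime and the left side of Address, Bedrooms, OwnerID -> City is not a superkey, the relation is not in 3NF.
No proper subset of a key has a non-prime attribute in its closure, so there is no partial dependency; 2NF holds.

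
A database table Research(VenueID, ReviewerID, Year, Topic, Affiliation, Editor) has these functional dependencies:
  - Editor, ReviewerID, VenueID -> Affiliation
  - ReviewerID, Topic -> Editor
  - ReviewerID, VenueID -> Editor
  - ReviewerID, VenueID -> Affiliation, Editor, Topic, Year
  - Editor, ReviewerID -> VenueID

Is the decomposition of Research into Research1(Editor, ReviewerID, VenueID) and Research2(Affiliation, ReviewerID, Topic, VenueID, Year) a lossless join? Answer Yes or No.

Yes

The shared attributes are {ReviewerID, VenueID} and {ReviewerID, VenueID}⁺ = {Affiliation, Editor, ReviewerID, Topic, VenueID, Year}.
Since Research1 ⊆ {Affiliation, Editor, ReviewerID, Topic, VenueID, Year}, the intersection is a superkey of Research1; the decomposition is lossless.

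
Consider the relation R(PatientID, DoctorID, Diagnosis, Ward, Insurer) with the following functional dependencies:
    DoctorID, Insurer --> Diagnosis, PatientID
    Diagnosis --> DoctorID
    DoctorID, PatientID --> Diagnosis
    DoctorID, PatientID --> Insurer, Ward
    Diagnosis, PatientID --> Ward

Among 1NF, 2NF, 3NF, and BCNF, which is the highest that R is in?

3NF

Candidate keys: {Diagnosis, Insurer}, {Diagnosis, PatientID}, {DoctorID, Insurer}, {DoctorID, PatientID}. Prime attributes: {Diagnosis, DoctorID, Insurer, PatientID}.
Diagnosis --> DoctorID: {Diagnosis}⁺ = {Diagnosis, DoctorID}, which is not all of the attributes, so the left side is not a superkey — BCNF is violated.
Its right-hand attributes {DoctorID} are all prime, as are those of every other non-superkey FD — the relation is in 3NF.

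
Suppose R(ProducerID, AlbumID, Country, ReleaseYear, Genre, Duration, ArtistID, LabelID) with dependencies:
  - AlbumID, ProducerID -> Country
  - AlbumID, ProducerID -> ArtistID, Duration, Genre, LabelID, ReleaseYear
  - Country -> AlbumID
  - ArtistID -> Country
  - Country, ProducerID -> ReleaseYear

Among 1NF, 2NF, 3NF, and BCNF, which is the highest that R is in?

3NF

Candidate keys: {AlbumID, ProducerID}, {ArtistID, ProducerID}, {Country, ProducerID}. Prime attributes: {AlbumID, ArtistID, Country, ProducerID}.
Country -> AlbumID breaks BCNF: {Country}⁺ = {AlbumID, Country}, so {Country} is not a superkey.
But every attribute on its right side ({AlbumID}) is prime, and the same holds for every other non-superkey FD, so 3NF still holds.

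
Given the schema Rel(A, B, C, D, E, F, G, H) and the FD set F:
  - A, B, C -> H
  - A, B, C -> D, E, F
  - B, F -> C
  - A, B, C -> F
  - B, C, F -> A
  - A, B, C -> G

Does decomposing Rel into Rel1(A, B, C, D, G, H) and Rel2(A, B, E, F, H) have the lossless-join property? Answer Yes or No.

The shared attributes are {A, B, H} and {A, B, H}⁺ = {A, B, H}.
The closure covers neither Rel1 nor Rel2 entirely; the join is not lossless.

No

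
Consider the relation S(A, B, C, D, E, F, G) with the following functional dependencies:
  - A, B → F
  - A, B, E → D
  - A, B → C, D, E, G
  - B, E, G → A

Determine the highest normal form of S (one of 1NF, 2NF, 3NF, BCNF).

BCNF

Candidate keys: {A, B}, {B, E, G}. Prime attributes: {A, B, E, G}.
Each dependency's left side is a superkey — BCNF holds.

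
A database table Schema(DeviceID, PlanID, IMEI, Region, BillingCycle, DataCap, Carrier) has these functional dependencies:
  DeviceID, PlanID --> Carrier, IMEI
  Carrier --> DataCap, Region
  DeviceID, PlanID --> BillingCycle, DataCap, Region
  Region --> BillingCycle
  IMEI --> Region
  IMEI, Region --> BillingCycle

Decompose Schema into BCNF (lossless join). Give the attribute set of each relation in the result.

Candidate key of the original relation: {DeviceID, PlanID}.
Within {BillingCycle, Carrier, DataCap, DeviceID, IMEI, PlanID, Region}: {Carrier}⁺ ∩ {BillingCycle, Carrier, DataCap, DeviceID, IMEI, PlanID, Region} = {BillingCycle, Carrier, DataCap, Region}, not the whole set, so Carrier --> BillingCycle, DataCap, Region violates BCNF; decompose into {BillingCycle, Carrier, DataCap, Region} and {Carrier, DeviceID, IMEI, PlanID}.
Within {BillingCycle, Carrier, DataCap, Region}: {Region}⁺ ∩ {BillingCycle, Carrier, DataCap, Region} = {BillingCycle, Region}, not the whole set, so Region --> BillingCycle violates BCNF; decompose into {BillingCycle, Region} and {Carrier, DataCap, Region}.
{BillingCycle, Region}: every determinant is a superkey — BCNF.
{Carrier, DataCap, Region}: every determinant is a superkey — BCNF.
{Carrier, DeviceID, IMEI, PlanID}: every determinant is a superkey — BCNF.

{BillingCycle, Region}; {Carrier, DataCap, Region}; {Carrier, DeviceID, IMEI, PlanID}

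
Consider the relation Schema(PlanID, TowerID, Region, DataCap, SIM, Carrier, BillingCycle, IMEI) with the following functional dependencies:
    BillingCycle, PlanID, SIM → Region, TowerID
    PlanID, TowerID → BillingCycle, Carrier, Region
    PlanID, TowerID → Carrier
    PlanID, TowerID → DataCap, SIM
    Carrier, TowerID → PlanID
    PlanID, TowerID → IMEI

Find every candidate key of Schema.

{BillingCycle, PlanID, SIM}, {Carrier, TowerID}, {PlanID, TowerID}

{Carrier, TowerID} is a candidate key since {Carrier, TowerID}⁺ = {BillingCycle, Carrier, DataCap, IMEI, PlanID, Region, SIM, TowerID} covers every attribute.
{PlanID, TowerID} is a candidate key since {PlanID, TowerID}⁺ = {BillingCycle, Carrier, DataCap, IMEI, PlanID, Region, SIM, TowerID} covers every attribute.
{BillingCycle, PlanID, SIM} is a candidate key since {BillingCycle, PlanID, SIM}⁺ = {BillingCycle, Carrier, DataCap, IMEI, PlanID, Region, SIM, TowerID} covers every attribute.
No proper subset of any of these is a key, and no other minimal superkey exists.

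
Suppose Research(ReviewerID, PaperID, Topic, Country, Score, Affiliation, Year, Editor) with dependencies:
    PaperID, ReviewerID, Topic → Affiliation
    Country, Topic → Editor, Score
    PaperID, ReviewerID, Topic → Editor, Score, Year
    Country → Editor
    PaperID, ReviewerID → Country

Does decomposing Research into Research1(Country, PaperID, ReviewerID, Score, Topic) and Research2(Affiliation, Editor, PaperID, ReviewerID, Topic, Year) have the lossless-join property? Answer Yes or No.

Yes

The shared attributes are {PaperID, ReviewerID, Topic} and {PaperID, ReviewerID, Topic}⁺ = {Affiliation, Country, Editor, PaperID, ReviewerID, Score, Topic, Year}.
Research1 is contained in that closure, so Research1 ∩ Research2 → Research1 holds and the join is lossless.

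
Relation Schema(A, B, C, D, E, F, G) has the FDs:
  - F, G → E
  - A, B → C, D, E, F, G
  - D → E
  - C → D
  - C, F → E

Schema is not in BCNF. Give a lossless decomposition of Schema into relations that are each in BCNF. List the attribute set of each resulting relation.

{A, B, C, F, G}; {C, D}; {E, F, G}

Candidate key of the original relation: {A, B}.
Within {A, B, C, D, E, F, G}: {F, G}⁺ ∩ {A, B, C, D, E, F, G} = {E, F, G}, not the whole set, so F, G → E violates BCNF; decompose into {E, F, G} and {A, B, C, D, F, G}.
{E, F, G} is in BCNF.
Within {A, B, C, D, F, G}: {C}⁺ ∩ {A, B, C, D, F, G} = {C, D}, not the whole set, so C → D violates BCNF; decompose into {C, D} and {A, B, C, F, G}.
{C, D} is in BCNF.
{A, B, C, F, G} is in BCNF.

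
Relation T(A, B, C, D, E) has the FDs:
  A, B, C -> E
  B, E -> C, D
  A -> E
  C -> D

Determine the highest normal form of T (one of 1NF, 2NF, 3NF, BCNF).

1NF

Candidate key: {A, B}. Prime attributes: {A, B}.
B, E -> C, D breaks BCNF: {B, E}⁺ = {B, C, D, E}, so {B, E} is not a superkey.
B, E -> C, D determines the non-prime attributes {C, D} from a non-superkey — 3NF is violated.
Since {A} ⊂ {A, B} and {A}⁺ ⊇ {E} with {E} non-prime, there is a partial dependency; 2NF fails.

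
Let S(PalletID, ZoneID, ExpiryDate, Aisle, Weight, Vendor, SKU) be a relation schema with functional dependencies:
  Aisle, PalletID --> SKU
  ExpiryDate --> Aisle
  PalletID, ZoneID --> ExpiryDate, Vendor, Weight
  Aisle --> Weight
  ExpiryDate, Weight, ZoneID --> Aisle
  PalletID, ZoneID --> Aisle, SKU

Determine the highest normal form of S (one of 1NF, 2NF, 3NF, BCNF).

2NF

Candidate key: {PalletID, ZoneID}. Prime attributes: {PalletID, ZoneID}.
For Aisle, PalletID --> SKU we have {Aisle, PalletID}⁺ = {Aisle, PalletID, SKU, Weight}; {Aisle, PalletID} is not a superkey, so BCNF fails.
Aisle, PalletID --> SKU determines the non-prime attribute {SKU} from a non-superkey — 3NF is violated.
No proper subset of a key has a non-prime attribute in its closure, so there is no partial dependency; 2NF holds.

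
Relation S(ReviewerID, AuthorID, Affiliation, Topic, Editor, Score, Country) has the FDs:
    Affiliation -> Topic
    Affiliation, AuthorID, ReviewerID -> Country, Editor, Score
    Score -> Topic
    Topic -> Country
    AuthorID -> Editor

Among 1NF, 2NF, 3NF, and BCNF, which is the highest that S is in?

Candidate key: {Affiliation, AuthorID, ReviewerID}. Prime attributes: {Affiliation, AuthorID, ReviewerID}.
For Affiliation -> Topic we have {Affiliation}⁺ = {Affiliation, Country, Topic}; {Affiliation} is not a superkey, so BCNF fails.
Affiliation -> Topic determines the non-prime attribute {Topic} from a non-superkey — 3NF is violated.
The proper key subset {Affiliation} of {Affiliation, AuthorID, ReviewerID} determines non-prime {Country, Topic}, so the relation is not even in 2NF.

1NF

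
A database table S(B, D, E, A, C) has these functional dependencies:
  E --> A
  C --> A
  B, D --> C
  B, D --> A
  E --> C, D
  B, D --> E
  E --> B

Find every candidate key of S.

{B, D}, {E}

{E}⁺ = {A, B, C, D, E}, which is every attribute, so {E} is a candidate key.
{B, D}⁺ = {A, B, C, D, E}, which is every attribute, so {B, D} is a candidate key.
These are minimal and exhaustive — every other superkey contains one of them.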